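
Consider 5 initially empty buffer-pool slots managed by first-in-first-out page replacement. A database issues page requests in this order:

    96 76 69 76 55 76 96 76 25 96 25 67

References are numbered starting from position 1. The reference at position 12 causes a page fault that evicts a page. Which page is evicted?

96

pos 1: 96 → fault, frames [96]
pos 2: 76 → fault, frames [96, 76]
pos 3: 69 → fault, frames [96, 76, 69]
pos 4: 76 → hit
pos 5: 55 → fault, frames [96, 76, 69, 55]
pos 6: 76 → hit
pos 7: 96 → hit
pos 8: 76 → hit
pos 9: 25 → fault, frames [96, 76, 69, 55, 25]
pos 10: 96 → hit
pos 11: 25 → hit
pos 12: 67 → fault, evict 96, frames [76, 69, 55, 25, 67]
At position 12, page 96 is evicted.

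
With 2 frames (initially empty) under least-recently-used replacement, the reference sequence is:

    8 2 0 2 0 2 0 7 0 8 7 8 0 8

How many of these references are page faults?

8 → fault, frames [8]
2 → fault, frames [8, 2]
0 → fault, evict 8, frames [2, 0]
2 → hit
0 → hit
2 → hit
0 → hit
7 → fault, evict 2, frames [0, 7]
0 → hit
8 → fault, evict 7, frames [0, 8]
7 → fault, evict 0, frames [8, 7]
8 → hit
0 → fault, evict 7, frames [8, 0]
8 → hit
Page faults: 7.

7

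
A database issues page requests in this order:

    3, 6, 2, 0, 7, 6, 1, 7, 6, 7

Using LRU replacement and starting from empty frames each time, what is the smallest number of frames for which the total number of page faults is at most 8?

f=1: 10 faults
f=2: 9 faults
f=3: 7 faults
f=4: 6 faults
f=5: 6 faults
f=6: 6 faults
Smallest f with faults ≤ 8 is 3.

3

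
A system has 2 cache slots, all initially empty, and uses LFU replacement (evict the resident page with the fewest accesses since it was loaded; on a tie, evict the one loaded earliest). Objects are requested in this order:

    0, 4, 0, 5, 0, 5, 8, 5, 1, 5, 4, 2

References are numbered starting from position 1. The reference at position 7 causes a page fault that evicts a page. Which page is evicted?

pos 1: 0 -> fault, frames (0)
pos 2: 4 -> fault, frames (0 4)
pos 3: 0 -> hit
pos 4: 5 -> fault, evict 4, frames (0 5)
pos 5: 0 -> hit
pos 6: 5 -> hit
pos 7: 8 -> fault, evict 5, frames (0 8)
At position 7, page 5 is evicted.

5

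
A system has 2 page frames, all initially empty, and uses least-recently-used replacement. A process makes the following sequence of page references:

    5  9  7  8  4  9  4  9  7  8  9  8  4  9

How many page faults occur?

5 -> fault, frames [5]
9 -> fault, frames [5, 9]
7 -> fault, evict 5, frames [9, 7]
8 -> fault, evict 9, frames [7, 8]
4 -> fault, evict 7, frames [8, 4]
9 -> fault, evict 8, frames [4, 9]
4 -> hit
9 -> hit
7 -> fault, evict 4, frames [9, 7]
8 -> fault, evict 9, frames [7, 8]
9 -> fault, evict 7, frames [8, 9]
8 -> hit
4 -> fault, evict 9, frames [8, 4]
9 -> fault, evict 8, frames [4, 9]
Page faults: 11.

11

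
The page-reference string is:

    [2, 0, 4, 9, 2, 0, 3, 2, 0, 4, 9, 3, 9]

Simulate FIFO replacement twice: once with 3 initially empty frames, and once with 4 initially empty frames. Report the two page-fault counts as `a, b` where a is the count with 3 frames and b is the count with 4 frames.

3 frames: F F F F F F F . . F F . . → 9 faults.
4 frames: F F F F . . F F F F F F . → 10 faults.
10 > 9: adding a frame increased faults — Belady's anomaly.

9, 10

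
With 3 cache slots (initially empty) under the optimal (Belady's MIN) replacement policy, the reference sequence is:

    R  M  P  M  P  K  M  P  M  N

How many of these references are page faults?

R → fault, frames [R]
M → fault, frames [R, M]
P → fault, frames [R, M, P]
M → hit
P → hit
K → fault, evict R, frames [M, P, K]
M → hit
P → hit
M → hit
N → fault, evict K, frames [M, P, N]
Page faults: 5.

5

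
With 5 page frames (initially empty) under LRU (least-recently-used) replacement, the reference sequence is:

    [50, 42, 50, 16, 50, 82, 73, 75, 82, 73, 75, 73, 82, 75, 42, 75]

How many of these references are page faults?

7

50: fault, frames [50]
42: fault, frames [50, 42]
50: hit
16: fault, frames [42, 50, 16]
50: hit
82: fault, frames [42, 16, 50, 82]
73: fault, frames [42, 16, 50, 82, 73]
75: fault, evict 42, frames [16, 50, 82, 73, 75]
82: hit
73: hit
75: hit
73: hit
82: hit
75: hit
42: fault, evict 16, frames [50, 73, 82, 75, 42]
75: hit
Page faults: 7.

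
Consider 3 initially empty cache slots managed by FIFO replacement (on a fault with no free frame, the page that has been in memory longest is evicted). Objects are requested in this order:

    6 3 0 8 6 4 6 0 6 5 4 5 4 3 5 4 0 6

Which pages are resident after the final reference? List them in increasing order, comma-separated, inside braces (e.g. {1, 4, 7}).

{0, 4, 6}

6 -> fault, frames [6]
3 -> fault, frames [6, 3]
0 -> fault, frames [6, 3, 0]
8 -> fault, evict 6, frames [3, 0, 8]
6 -> fault, evict 3, frames [0, 8, 6]
4 -> fault, evict 0, frames [8, 6, 4]
6 -> hit
0 -> fault, evict 8, frames [6, 4, 0]
6 -> hit
5 -> fault, evict 6, frames [4, 0, 5]
4 -> hit
5 -> hit
4 -> hit
3 -> fault, evict 4, frames [0, 5, 3]
5 -> hit
4 -> fault, evict 0, frames [5, 3, 4]
0 -> fault, evict 5, frames [3, 4, 0]
6 -> fault, evict 3, frames [4, 0, 6]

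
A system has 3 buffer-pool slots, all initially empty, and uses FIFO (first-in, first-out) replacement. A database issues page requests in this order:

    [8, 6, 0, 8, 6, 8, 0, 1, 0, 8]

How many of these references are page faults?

5

8 -> miss, frames [8]
6 -> miss, frames [8, 6]
0 -> miss, frames [8, 6, 0]
8 -> hit
6 -> hit
8 -> hit
0 -> hit
1 -> miss, evict 8, frames [6, 0, 1]
0 -> hit
8 -> miss, evict 6, frames [0, 1, 8]
Page faults: 5.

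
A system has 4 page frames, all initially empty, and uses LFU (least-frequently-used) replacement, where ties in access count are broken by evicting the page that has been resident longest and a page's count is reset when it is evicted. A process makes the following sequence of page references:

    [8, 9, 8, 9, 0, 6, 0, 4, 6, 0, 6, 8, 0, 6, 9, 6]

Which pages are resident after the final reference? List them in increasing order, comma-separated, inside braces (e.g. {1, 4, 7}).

8 → miss, frames (8)
9 → miss, frames (8 9)
8 → hit
9 → hit
0 → miss, frames (8 9 0)
6 → miss, frames (8 9 0 6)
0 → hit
4 → miss, evict 6, frames (8 9 0 4)
6 → miss, evict 4, frames (8 9 0 6)
0 → hit
6 → hit
8 → hit
0 → hit
6 → hit
9 → hit
6 → hit

{0, 6, 8, 9}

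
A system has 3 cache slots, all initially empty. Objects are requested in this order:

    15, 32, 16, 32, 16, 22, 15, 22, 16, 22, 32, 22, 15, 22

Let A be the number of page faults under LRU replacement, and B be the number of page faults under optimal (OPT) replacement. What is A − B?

2

Under LRU: F F F . . F F . . . F . F . → 7 faults.
Under OPT: F F F . . F . . . . F . . . → 5 faults.
A − B = 7 − 5 = 2.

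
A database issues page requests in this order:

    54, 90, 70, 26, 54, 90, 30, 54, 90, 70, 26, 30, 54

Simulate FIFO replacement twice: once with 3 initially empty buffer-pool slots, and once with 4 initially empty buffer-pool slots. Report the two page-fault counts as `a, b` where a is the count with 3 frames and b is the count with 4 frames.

3 frames: F F F F F F F . . F F . F → 10 faults.
4 frames: F F F F . . F F F F F F F → 11 faults.
11 > 10: adding a frame increased faults — Belady's anomaly.

10, 11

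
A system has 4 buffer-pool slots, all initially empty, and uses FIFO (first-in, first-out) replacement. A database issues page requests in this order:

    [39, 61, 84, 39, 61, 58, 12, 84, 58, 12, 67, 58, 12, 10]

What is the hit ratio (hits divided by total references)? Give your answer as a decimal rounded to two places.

39: miss, frames [39]
61: miss, frames [39, 61]
84: miss, frames [39, 61, 84]
39: hit
61: hit
58: miss, frames [39, 61, 84, 58]
12: miss, evict 39, frames [61, 84, 58, 12]
84: hit
58: hit
12: hit
67: miss, evict 61, frames [84, 58, 12, 67]
58: hit
12: hit
10: miss, evict 84, frames [58, 12, 67, 10]
Hits: 7 of 14 references → 7/14 = 0.5000.

0.50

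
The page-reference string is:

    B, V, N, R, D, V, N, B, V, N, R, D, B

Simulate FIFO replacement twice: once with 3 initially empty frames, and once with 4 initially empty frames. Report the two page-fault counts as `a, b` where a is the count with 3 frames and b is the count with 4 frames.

10, 11

3 frames: F F F F F F F F . . F F . → 10 faults.
4 frames: F F F F F . . F F F F F F → 11 faults.
11 > 10: adding a frame increased faults — Belady's anomaly.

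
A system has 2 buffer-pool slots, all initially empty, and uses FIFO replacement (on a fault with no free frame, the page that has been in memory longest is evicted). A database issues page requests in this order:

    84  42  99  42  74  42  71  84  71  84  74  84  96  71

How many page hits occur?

84 → miss, frames (84)
42 → miss, frames (84 42)
99 → miss, evict 84, frames (42 99)
42 → hit
74 → miss, evict 42, frames (99 74)
42 → miss, evict 99, frames (74 42)
71 → miss, evict 74, frames (42 71)
84 → miss, evict 42, frames (71 84)
71 → hit
84 → hit
74 → miss, evict 71, frames (84 74)
84 → hit
96 → miss, evict 84, frames (74 96)
71 → miss, evict 74, frames (96 71)
Hits: 4.

4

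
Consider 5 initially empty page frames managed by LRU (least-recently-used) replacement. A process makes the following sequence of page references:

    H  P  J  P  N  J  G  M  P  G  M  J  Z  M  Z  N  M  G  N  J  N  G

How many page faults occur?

H → miss, frames {H}
P → miss, frames {H,P}
J → miss, frames {H,P,J}
P → hit
N → miss, frames {H,J,P,N}
J → hit
G → miss, frames {H,P,N,J,G}
M → miss, evict H, frames {P,N,J,G,M}
P → hit
G → hit
M → hit
J → hit
Z → miss, evict N, frames {P,G,M,J,Z}
M → hit
Z → hit
N → miss, evict P, frames {G,J,M,Z,N}
M → hit
G → hit
N → hit
J → hit
N → hit
G → hit
Page faults: 8.

8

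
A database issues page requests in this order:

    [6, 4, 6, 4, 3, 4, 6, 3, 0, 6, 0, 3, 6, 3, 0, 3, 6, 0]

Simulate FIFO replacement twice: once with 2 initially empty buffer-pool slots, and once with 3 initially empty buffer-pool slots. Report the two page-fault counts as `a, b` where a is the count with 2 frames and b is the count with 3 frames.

2 frames: F F . . F . F . F . . F F . F F F F → 11 faults.
3 frames: F F . . F . . . F F . . . . . . . . → 5 faults.
5 < 11: adding a frame reduced faults, as is typical.

11, 5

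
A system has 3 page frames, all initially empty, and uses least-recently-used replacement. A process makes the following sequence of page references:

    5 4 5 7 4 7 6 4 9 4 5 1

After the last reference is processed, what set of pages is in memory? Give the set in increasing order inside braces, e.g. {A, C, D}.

5 → fault, frames {5}
4 → fault, frames {5,4}
5 → hit
7 → fault, frames {4,5,7}
4 → hit
7 → hit
6 → fault, evict 5, frames {4,7,6}
4 → hit
9 → fault, evict 7, frames {6,4,9}
4 → hit
5 → fault, evict 6, frames {9,4,5}
1 → fault, evict 9, frames {4,5,1}

{1, 4, 5}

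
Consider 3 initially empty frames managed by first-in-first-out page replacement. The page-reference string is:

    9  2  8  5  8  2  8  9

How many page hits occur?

9: fault, frames {9}
2: fault, frames {9,2}
8: fault, frames {9,2,8}
5: fault, evict 9, frames {2,8,5}
8: hit
2: hit
8: hit
9: fault, evict 2, frames {8,5,9}
Hits: 3.

3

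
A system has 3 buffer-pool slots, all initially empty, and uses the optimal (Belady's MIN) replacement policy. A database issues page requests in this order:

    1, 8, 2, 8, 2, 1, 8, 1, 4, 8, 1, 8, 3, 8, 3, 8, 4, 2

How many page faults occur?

1 → fault, frames [1]
8 → fault, frames [1, 8]
2 → fault, frames [1, 8, 2]
8 → hit
2 → hit
1 → hit
8 → hit
1 → hit
4 → fault, evict 2, frames [1, 8, 4]
8 → hit
1 → hit
8 → hit
3 → fault, evict 1, frames [8, 4, 3]
8 → hit
3 → hit
8 → hit
4 → hit
2 → fault, evict 3, frames [8, 4, 2]
Page faults: 6.

6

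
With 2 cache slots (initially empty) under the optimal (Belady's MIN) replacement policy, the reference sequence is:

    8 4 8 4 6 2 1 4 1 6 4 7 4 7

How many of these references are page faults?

8 → miss, frames (8)
4 → miss, frames (8 4)
8 → hit
4 → hit
6 → miss, evict 8, frames (4 6)
2 → miss, evict 6, frames (4 2)
1 → miss, evict 2, frames (4 1)
4 → hit
1 → hit
6 → miss, evict 1, frames (4 6)
4 → hit
7 → miss, evict 6, frames (4 7)
4 → hit
7 → hit
Page faults: 7.

7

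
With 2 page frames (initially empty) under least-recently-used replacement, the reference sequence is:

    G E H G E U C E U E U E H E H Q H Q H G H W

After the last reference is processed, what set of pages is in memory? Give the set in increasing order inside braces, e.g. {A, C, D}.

{H, W}

G -> miss, frames {G}
E -> miss, frames {G,E}
H -> miss, evict G, frames {E,H}
G -> miss, evict E, frames {H,G}
E -> miss, evict H, frames {G,E}
U -> miss, evict G, frames {E,U}
C -> miss, evict E, frames {U,C}
E -> miss, evict U, frames {C,E}
U -> miss, evict C, frames {E,U}
E -> hit
U -> hit
E -> hit
H -> miss, evict U, frames {E,H}
E -> hit
H -> hit
Q -> miss, evict E, frames {H,Q}
H -> hit
Q -> hit
H -> hit
G -> miss, evict Q, frames {H,G}
H -> hit
W -> miss, evict G, frames {H,W}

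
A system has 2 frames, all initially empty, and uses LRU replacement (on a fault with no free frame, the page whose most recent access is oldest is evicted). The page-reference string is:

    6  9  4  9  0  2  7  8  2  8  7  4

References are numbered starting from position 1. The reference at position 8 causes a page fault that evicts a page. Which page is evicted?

2

pos 1: 6 -> miss, frames {6}
pos 2: 9 -> miss, frames {6,9}
pos 3: 4 -> miss, evict 6, frames {9,4}
pos 4: 9 -> hit
pos 5: 0 -> miss, evict 4, frames {9,0}
pos 6: 2 -> miss, evict 9, frames {0,2}
pos 7: 7 -> miss, evict 0, frames {2,7}
pos 8: 8 -> miss, evict 2, frames {7,8}
At position 8, page 2 is evicted.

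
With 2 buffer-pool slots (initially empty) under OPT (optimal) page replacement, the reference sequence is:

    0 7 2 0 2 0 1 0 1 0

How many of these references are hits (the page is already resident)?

6

0: fault, frames [0]
7: fault, frames [0, 7]
2: fault, evict 7, frames [0, 2]
0: hit
2: hit
0: hit
1: fault, evict 2, frames [0, 1]
0: hit
1: hit
0: hit
Hits: 6.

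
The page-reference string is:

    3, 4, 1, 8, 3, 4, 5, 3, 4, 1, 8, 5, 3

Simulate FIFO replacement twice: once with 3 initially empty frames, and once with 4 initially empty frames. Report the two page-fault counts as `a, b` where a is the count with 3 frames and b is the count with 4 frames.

3 frames: F F F F F F F . . F F . F → 10 faults.
4 frames: F F F F . . F F F F F F F → 11 faults.
11 > 10: adding a frame increased faults — Belady's anomaly.

10, 11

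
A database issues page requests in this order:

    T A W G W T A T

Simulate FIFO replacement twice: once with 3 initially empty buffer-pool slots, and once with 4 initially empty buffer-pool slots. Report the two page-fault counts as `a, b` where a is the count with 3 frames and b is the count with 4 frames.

6, 4

3 frames: F F F F . F F . → 6 faults.
4 frames: F F F F . . . . → 4 faults.
4 < 6: adding a frame reduced faults, as is typical.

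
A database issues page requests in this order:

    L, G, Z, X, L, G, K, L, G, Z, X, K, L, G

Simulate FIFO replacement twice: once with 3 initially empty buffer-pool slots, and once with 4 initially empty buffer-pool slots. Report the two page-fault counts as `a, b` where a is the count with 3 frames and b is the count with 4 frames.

11, 12

3 frames: F F F F F F F . . F F . F F → 11 faults.
4 frames: F F F F . . F F F F F F F F → 12 faults.
12 > 11: adding a frame increased faults — Belady's anomaly.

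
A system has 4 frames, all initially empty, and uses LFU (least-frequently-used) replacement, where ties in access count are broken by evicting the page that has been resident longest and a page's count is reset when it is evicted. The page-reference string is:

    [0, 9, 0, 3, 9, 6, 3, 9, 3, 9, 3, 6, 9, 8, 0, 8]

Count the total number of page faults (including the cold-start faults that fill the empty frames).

0 → fault, frames {0}
9 → fault, frames {0,9}
0 → hit
3 → fault, frames {0,9,3}
9 → hit
6 → fault, frames {0,9,3,6}
3 → hit
9 → hit
3 → hit
9 → hit
3 → hit
6 → hit
9 → hit
8 → fault, evict 0, frames {9,3,6,8}
0 → fault, evict 8, frames {9,3,6,0}
8 → fault, evict 0, frames {9,3,6,8}
Page faults: 7.

7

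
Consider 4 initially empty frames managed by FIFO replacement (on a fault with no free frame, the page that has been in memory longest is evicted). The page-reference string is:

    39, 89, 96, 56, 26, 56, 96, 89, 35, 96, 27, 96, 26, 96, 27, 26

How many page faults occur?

39 → fault, frames (39)
89 → fault, frames (39 89)
96 → fault, frames (39 89 96)
56 → fault, frames (39 89 96 56)
26 → fault, evict 39, frames (89 96 56 26)
56 → hit
96 → hit
89 → hit
35 → fault, evict 89, frames (96 56 26 35)
96 → hit
27 → fault, evict 96, frames (56 26 35 27)
96 → fault, evict 56, frames (26 35 27 96)
26 → hit
96 → hit
27 → hit
26 → hit
Page faults: 8.

8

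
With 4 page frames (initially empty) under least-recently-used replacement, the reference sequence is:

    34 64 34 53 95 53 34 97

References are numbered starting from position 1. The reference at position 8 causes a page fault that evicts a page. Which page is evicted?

64

pos 1: 34 -> miss, frames (34)
pos 2: 64 -> miss, frames (34 64)
pos 3: 34 -> hit
pos 4: 53 -> miss, frames (64 34 53)
pos 5: 95 -> miss, frames (64 34 53 95)
pos 6: 53 -> hit
pos 7: 34 -> hit
pos 8: 97 -> miss, evict 64, frames (95 53 34 97)
At position 8, page 64 is evicted.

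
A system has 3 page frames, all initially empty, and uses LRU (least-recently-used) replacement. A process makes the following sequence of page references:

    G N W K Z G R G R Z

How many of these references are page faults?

G: miss, frames [G]
N: miss, frames [G, N]
W: miss, frames [G, N, W]
K: miss, evict G, frames [N, W, K]
Z: miss, evict N, frames [W, K, Z]
G: miss, evict W, frames [K, Z, G]
R: miss, evict K, frames [Z, G, R]
G: hit
R: hit
Z: hit
Page faults: 7.

7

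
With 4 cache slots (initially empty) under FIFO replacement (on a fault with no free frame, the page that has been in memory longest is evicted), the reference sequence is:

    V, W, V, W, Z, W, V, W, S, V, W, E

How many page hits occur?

V → miss, frames (V)
W → miss, frames (V W)
V → hit
W → hit
Z → miss, frames (V W Z)
W → hit
V → hit
W → hit
S → miss, frames (V W Z S)
V → hit
W → hit
E → miss, evict V, frames (W Z S E)
Hits: 7.

7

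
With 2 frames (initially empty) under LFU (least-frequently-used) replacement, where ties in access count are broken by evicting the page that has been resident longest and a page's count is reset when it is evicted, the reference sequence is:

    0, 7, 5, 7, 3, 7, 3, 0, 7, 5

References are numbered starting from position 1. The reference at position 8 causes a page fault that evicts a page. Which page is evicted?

pos 1: 0 -> fault, frames {0}
pos 2: 7 -> fault, frames {0,7}
pos 3: 5 -> fault, evict 0, frames {7,5}
pos 4: 7 -> hit
pos 5: 3 -> fault, evict 5, frames {7,3}
pos 6: 7 -> hit
pos 7: 3 -> hit
pos 8: 0 -> fault, evict 3, frames {7,0}
At position 8, page 3 is evicted.

3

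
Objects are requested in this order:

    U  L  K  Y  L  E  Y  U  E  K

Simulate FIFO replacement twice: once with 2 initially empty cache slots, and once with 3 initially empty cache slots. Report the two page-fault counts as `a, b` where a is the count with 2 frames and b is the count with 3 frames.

2 frames: F F F F F F F F F F → 10 faults.
3 frames: F F F F . F . F . F → 7 faults.
7 < 10: adding a frame reduced faults, as is typical.

10, 7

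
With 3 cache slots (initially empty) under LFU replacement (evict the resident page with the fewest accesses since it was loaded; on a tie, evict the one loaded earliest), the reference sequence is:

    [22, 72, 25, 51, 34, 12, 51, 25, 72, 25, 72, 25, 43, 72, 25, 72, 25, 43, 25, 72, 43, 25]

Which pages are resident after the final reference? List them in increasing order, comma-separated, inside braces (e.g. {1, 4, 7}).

{25, 43, 72}

22 -> fault, frames (22)
72 -> fault, frames (22 72)
25 -> fault, frames (22 72 25)
51 -> fault, evict 22, frames (72 25 51)
34 -> fault, evict 72, frames (25 51 34)
12 -> fault, evict 25, frames (51 34 12)
51 -> hit
25 -> fault, evict 34, frames (51 12 25)
72 -> fault, evict 12, frames (51 25 72)
25 -> hit
72 -> hit
25 -> hit
43 -> fault, evict 51, frames (25 72 43)
72 -> hit
25 -> hit
72 -> hit
25 -> hit
43 -> hit
25 -> hit
72 -> hit
43 -> hit
25 -> hit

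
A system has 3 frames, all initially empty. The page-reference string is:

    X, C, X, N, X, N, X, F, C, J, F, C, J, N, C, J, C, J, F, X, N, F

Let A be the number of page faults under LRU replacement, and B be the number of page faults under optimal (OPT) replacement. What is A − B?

2

Under LRU: F F . F . . . F F F . . . F . . . . F F F . → 10 faults.
Under OPT: F F . F . . . F . F . . . F . . . . F F . . → 8 faults.
A − B = 10 − 8 = 2.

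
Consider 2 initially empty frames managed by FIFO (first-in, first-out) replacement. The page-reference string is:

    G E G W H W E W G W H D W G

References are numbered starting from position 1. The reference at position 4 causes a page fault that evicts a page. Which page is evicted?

G

pos 1: G → fault, frames [G]
pos 2: E → fault, frames [G, E]
pos 3: G → hit
pos 4: W → fault, evict G, frames [E, W]
At position 4, page G is evicted.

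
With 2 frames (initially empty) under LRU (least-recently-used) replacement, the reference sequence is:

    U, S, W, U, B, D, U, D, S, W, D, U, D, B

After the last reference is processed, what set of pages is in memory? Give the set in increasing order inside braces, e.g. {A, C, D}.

U -> miss, frames {U}
S -> miss, frames {U,S}
W -> miss, evict U, frames {S,W}
U -> miss, evict S, frames {W,U}
B -> miss, evict W, frames {U,B}
D -> miss, evict U, frames {B,D}
U -> miss, evict B, frames {D,U}
D -> hit
S -> miss, evict U, frames {D,S}
W -> miss, evict D, frames {S,W}
D -> miss, evict S, frames {W,D}
U -> miss, evict W, frames {D,U}
D -> hit
B -> miss, evict U, frames {D,B}

{B, D}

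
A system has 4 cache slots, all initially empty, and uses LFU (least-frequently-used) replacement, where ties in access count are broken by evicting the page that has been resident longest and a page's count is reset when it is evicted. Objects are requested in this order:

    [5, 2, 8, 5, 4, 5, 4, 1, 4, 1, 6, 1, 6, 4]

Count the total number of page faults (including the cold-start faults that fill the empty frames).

5: miss, frames {5}
2: miss, frames {5,2}
8: miss, frames {5,2,8}
5: hit
4: miss, frames {5,2,8,4}
5: hit
4: hit
1: miss, evict 2, frames {5,8,4,1}
4: hit
1: hit
6: miss, evict 8, frames {5,4,1,6}
1: hit
6: hit
4: hit
Page faults: 6.

6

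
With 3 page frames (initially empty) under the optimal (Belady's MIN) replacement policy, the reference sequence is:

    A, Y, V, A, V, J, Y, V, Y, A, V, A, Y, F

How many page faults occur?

A: miss, frames [A]
Y: miss, frames [A, Y]
V: miss, frames [A, Y, V]
A: hit
V: hit
J: miss, evict A, frames [Y, V, J]
Y: hit
V: hit
Y: hit
A: miss, evict J, frames [Y, V, A]
V: hit
A: hit
Y: hit
F: miss, evict A, frames [Y, V, F]
Page faults: 6.

6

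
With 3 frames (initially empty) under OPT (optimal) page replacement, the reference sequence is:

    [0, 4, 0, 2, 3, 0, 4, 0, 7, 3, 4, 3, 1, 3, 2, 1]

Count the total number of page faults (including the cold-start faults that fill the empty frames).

7

0 -> fault, frames [0]
4 -> fault, frames [0, 4]
0 -> hit
2 -> fault, frames [0, 4, 2]
3 -> fault, evict 2, frames [0, 4, 3]
0 -> hit
4 -> hit
0 -> hit
7 -> fault, evict 0, frames [4, 3, 7]
3 -> hit
4 -> hit
3 -> hit
1 -> fault, evict 7, frames [4, 3, 1]
3 -> hit
2 -> fault, evict 3, frames [4, 1, 2]
1 -> hit
Page faults: 7.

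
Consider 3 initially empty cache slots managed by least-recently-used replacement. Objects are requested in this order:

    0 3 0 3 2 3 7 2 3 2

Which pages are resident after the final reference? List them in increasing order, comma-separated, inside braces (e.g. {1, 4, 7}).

{2, 3, 7}

0: fault, frames {0}
3: fault, frames {0,3}
0: hit
3: hit
2: fault, frames {0,3,2}
3: hit
7: fault, evict 0, frames {2,3,7}
2: hit
3: hit
2: hit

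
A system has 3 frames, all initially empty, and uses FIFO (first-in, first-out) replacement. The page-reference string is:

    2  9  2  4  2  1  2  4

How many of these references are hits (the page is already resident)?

3

2 → fault, frames [2]
9 → fault, frames [2, 9]
2 → hit
4 → fault, frames [2, 9, 4]
2 → hit
1 → fault, evict 2, frames [9, 4, 1]
2 → fault, evict 9, frames [4, 1, 2]
4 → hit
Hits: 3.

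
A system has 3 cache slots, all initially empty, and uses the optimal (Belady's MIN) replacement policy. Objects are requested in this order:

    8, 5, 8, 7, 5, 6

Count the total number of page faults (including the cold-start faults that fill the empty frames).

8 -> miss, frames [8]
5 -> miss, frames [8, 5]
8 -> hit
7 -> miss, frames [8, 5, 7]
5 -> hit
6 -> miss, evict 7, frames [8, 5, 6]
Page faults: 4.

4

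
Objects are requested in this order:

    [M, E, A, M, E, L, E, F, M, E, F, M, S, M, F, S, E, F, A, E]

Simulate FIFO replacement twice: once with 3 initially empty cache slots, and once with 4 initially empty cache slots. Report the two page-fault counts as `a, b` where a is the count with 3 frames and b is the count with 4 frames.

11, 9

3 frames: F F F . . F . F F F . . F . F . . . F F → 11 faults.
4 frames: F F F . . F . F F F . . F . . . . . F . → 9 faults.
9 < 11: adding a frame reduced faults, as is typical.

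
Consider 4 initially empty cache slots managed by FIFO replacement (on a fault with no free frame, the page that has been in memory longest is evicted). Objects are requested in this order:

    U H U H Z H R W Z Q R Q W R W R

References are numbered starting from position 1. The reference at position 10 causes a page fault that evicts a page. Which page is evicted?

H

pos 1: U: miss, frames (U)
pos 2: H: miss, frames (U H)
pos 3: U: hit
pos 4: H: hit
pos 5: Z: miss, frames (U H Z)
pos 6: H: hit
pos 7: R: miss, frames (U H Z R)
pos 8: W: miss, evict U, frames (H Z R W)
pos 9: Z: hit
pos 10: Q: miss, evict H, frames (Z R W Q)
At position 10, page H is evicted.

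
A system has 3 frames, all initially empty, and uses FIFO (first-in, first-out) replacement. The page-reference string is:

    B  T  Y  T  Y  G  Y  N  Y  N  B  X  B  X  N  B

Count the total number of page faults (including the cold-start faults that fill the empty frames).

7

B → miss, frames {B}
T → miss, frames {B,T}
Y → miss, frames {B,T,Y}
T → hit
Y → hit
G → miss, evict B, frames {T,Y,G}
Y → hit
N → miss, evict T, frames {Y,G,N}
Y → hit
N → hit
B → miss, evict Y, frames {G,N,B}
X → miss, evict G, frames {N,B,X}
B → hit
X → hit
N → hit
B → hit
Page faults: 7.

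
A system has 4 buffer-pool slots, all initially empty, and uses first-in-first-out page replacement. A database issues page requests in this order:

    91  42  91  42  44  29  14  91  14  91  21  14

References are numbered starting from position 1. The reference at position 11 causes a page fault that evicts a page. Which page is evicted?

pos 1: 91: fault, frames [91]
pos 2: 42: fault, frames [91, 42]
pos 3: 91: hit
pos 4: 42: hit
pos 5: 44: fault, frames [91, 42, 44]
pos 6: 29: fault, frames [91, 42, 44, 29]
pos 7: 14: fault, evict 91, frames [42, 44, 29, 14]
pos 8: 91: fault, evict 42, frames [44, 29, 14, 91]
pos 9: 14: hit
pos 10: 91: hit
pos 11: 21: fault, evict 44, frames [29, 14, 91, 21]
At position 11, page 44 is evicted.

44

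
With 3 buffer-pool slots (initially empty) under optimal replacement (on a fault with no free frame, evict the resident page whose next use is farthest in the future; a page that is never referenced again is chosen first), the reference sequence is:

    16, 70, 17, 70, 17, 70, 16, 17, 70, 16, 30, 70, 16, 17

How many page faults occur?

16 → miss, frames [16]
70 → miss, frames [16, 70]
17 → miss, frames [16, 70, 17]
70 → hit
17 → hit
70 → hit
16 → hit
17 → hit
70 → hit
16 → hit
30 → miss, evict 17, frames [16, 70, 30]
70 → hit
16 → hit
17 → miss, evict 30, frames [16, 70, 17]
Page faults: 5.

5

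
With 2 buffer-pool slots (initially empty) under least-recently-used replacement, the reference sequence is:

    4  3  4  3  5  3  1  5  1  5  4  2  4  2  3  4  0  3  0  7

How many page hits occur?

4 → fault, frames {4}
3 → fault, frames {4,3}
4 → hit
3 → hit
5 → fault, evict 4, frames {3,5}
3 → hit
1 → fault, evict 5, frames {3,1}
5 → fault, evict 3, frames {1,5}
1 → hit
5 → hit
4 → fault, evict 1, frames {5,4}
2 → fault, evict 5, frames {4,2}
4 → hit
2 → hit
3 → fault, evict 4, frames {2,3}
4 → fault, evict 2, frames {3,4}
0 → fault, evict 3, frames {4,0}
3 → fault, evict 4, frames {0,3}
0 → hit
7 → fault, evict 3, frames {0,7}
Hits: 8.

8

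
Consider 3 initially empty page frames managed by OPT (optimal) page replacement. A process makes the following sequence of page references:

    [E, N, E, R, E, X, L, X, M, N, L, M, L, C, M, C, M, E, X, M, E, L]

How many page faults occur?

10

E -> fault, frames [E]
N -> fault, frames [E, N]
E -> hit
R -> fault, frames [E, N, R]
E -> hit
X -> fault, evict R, frames [E, N, X]
L -> fault, evict E, frames [N, X, L]
X -> hit
M -> fault, evict X, frames [N, L, M]
N -> hit
L -> hit
M -> hit
L -> hit
C -> fault, evict N, frames [L, M, C]
M -> hit
C -> hit
M -> hit
E -> fault, evict C, frames [L, M, E]
X -> fault, evict L, frames [M, E, X]
M -> hit
E -> hit
L -> fault, evict X, frames [M, E, L]
Page faults: 10.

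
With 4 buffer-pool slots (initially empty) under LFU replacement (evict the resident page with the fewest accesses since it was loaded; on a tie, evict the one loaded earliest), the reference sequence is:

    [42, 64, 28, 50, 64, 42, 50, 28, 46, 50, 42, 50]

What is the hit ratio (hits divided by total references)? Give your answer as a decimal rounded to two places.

0.50

42 -> miss, frames (42)
64 -> miss, frames (42 64)
28 -> miss, frames (42 64 28)
50 -> miss, frames (42 64 28 50)
64 -> hit
42 -> hit
50 -> hit
28 -> hit
46 -> miss, evict 42, frames (64 28 50 46)
50 -> hit
42 -> miss, evict 46, frames (64 28 50 42)
50 -> hit
Hits: 6 of 12 references → 6/12 = 0.5000.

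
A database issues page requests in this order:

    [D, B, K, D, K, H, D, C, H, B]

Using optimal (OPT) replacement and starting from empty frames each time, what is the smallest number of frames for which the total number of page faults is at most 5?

3

f=1: 10 faults
f=2: 6 faults
f=3: 5 faults
f=4: 5 faults
f=5: 5 faults
Smallest f with faults ≤ 5 is 3.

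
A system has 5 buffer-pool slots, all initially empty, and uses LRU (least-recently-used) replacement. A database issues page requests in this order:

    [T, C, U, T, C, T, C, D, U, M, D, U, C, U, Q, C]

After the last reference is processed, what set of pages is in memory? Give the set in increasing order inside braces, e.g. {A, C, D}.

T -> fault, frames {T}
C -> fault, frames {T,C}
U -> fault, frames {T,C,U}
T -> hit
C -> hit
T -> hit
C -> hit
D -> fault, frames {U,T,C,D}
U -> hit
M -> fault, frames {T,C,D,U,M}
D -> hit
U -> hit
C -> hit
U -> hit
Q -> fault, evict T, frames {M,D,C,U,Q}
C -> hit

{C, D, M, Q, U}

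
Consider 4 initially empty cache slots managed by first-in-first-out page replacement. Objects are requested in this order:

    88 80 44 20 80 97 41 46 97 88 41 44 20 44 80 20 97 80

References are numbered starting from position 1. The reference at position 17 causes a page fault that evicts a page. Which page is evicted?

pos 1: 88 → miss, frames {88}
pos 2: 80 → miss, frames {88,80}
pos 3: 44 → miss, frames {88,80,44}
pos 4: 20 → miss, frames {88,80,44,20}
pos 5: 80 → hit
pos 6: 97 → miss, evict 88, frames {80,44,20,97}
pos 7: 41 → miss, evict 80, frames {44,20,97,41}
pos 8: 46 → miss, evict 44, frames {20,97,41,46}
pos 9: 97 → hit
pos 10: 88 → miss, evict 20, frames {97,41,46,88}
pos 11: 41 → hit
pos 12: 44 → miss, evict 97, frames {41,46,88,44}
pos 13: 20 → miss, evict 41, frames {46,88,44,20}
pos 14: 44 → hit
pos 15: 80 → miss, evict 46, frames {88,44,20,80}
pos 16: 20 → hit
pos 17: 97 → miss, evict 88, frames {44,20,80,97}
At position 17, page 88 is evicted.

88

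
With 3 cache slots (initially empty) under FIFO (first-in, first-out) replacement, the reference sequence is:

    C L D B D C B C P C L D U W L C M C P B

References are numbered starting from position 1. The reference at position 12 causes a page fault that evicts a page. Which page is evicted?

C

pos 1: C → miss, frames [C]
pos 2: L → miss, frames [C, L]
pos 3: D → miss, frames [C, L, D]
pos 4: B → miss, evict C, frames [L, D, B]
pos 5: D → hit
pos 6: C → miss, evict L, frames [D, B, C]
pos 7: B → hit
pos 8: C → hit
pos 9: P → miss, evict D, frames [B, C, P]
pos 10: C → hit
pos 11: L → miss, evict B, frames [C, P, L]
pos 12: D → miss, evict C, frames [P, L, D]
At position 12, page C is evicted.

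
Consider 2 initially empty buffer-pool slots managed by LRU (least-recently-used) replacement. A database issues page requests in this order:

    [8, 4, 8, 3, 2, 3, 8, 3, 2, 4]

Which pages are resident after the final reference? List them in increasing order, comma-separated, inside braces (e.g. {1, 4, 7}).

{2, 4}

8: miss, frames (8)
4: miss, frames (8 4)
8: hit
3: miss, evict 4, frames (8 3)
2: miss, evict 8, frames (3 2)
3: hit
8: miss, evict 2, frames (3 8)
3: hit
2: miss, evict 8, frames (3 2)
4: miss, evict 3, frames (2 4)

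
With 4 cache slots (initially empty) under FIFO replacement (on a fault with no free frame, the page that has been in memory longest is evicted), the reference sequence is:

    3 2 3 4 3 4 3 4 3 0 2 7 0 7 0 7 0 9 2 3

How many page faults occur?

3: fault, frames {3}
2: fault, frames {3,2}
3: hit
4: fault, frames {3,2,4}
3: hit
4: hit
3: hit
4: hit
3: hit
0: fault, frames {3,2,4,0}
2: hit
7: fault, evict 3, frames {2,4,0,7}
0: hit
7: hit
0: hit
7: hit
0: hit
9: fault, evict 2, frames {4,0,7,9}
2: fault, evict 4, frames {0,7,9,2}
3: fault, evict 0, frames {7,9,2,3}
Page faults: 8.

8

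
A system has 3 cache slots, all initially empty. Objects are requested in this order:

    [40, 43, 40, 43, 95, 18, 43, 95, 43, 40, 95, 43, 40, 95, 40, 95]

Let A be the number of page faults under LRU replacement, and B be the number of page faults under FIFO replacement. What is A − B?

-2

Under LRU: F F . . F F . . . F . . . . . . → 5 faults.
Under FIFO: F F . . F F . . . F . F . F . . → 7 faults.
A − B = 5 − 7 = -2.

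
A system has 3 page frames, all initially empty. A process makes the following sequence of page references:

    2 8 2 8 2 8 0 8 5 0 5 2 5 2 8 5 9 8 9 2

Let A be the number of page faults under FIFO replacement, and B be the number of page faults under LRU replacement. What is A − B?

Under FIFO: F F . . . . F . F . . F . . F . F . . . → 7 faults.
Under LRU: F F . . . . F . F . . F . . F . F . . F → 8 faults.
A − B = 7 − 8 = -1.

-1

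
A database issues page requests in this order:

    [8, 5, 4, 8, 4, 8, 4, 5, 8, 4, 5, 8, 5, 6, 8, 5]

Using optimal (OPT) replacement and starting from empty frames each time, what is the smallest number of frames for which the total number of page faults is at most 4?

3

f=1: 16 faults
f=2: 8 faults
f=3: 4 faults
f=4: 4 faults
Smallest f with faults ≤ 4 is 3.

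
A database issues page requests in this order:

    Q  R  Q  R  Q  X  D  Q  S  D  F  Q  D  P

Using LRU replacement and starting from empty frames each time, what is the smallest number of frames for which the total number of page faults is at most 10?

3

f=1: 14 faults
f=2: 11 faults
f=3: 8 faults
f=4: 7 faults
f=5: 7 faults
f=6: 7 faults
f=7: 7 faults
Smallest f with faults ≤ 10 is 3.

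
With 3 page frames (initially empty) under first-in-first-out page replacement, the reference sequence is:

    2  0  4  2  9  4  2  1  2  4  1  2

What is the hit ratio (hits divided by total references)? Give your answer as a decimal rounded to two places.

0.42

2 → miss, frames [2]
0 → miss, frames [2, 0]
4 → miss, frames [2, 0, 4]
2 → hit
9 → miss, evict 2, frames [0, 4, 9]
4 → hit
2 → miss, evict 0, frames [4, 9, 2]
1 → miss, evict 4, frames [9, 2, 1]
2 → hit
4 → miss, evict 9, frames [2, 1, 4]
1 → hit
2 → hit
Hits: 5 of 12 references → 5/12 = 0.4167.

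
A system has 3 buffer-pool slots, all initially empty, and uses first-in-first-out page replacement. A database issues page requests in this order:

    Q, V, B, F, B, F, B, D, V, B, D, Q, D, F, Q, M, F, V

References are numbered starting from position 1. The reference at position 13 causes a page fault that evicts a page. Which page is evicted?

pos 1: Q -> fault, frames [Q]
pos 2: V -> fault, frames [Q, V]
pos 3: B -> fault, frames [Q, V, B]
pos 4: F -> fault, evict Q, frames [V, B, F]
pos 5: B -> hit
pos 6: F -> hit
pos 7: B -> hit
pos 8: D -> fault, evict V, frames [B, F, D]
pos 9: V -> fault, evict B, frames [F, D, V]
pos 10: B -> fault, evict F, frames [D, V, B]
pos 11: D -> hit
pos 12: Q -> fault, evict D, frames [V, B, Q]
pos 13: D -> fault, evict V, frames [B, Q, D]
At position 13, page V is evicted.

V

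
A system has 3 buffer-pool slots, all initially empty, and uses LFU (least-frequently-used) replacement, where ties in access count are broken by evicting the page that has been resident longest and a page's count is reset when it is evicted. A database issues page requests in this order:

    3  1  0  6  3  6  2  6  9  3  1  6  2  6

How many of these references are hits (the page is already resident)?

3 → miss, frames (3)
1 → miss, frames (3 1)
0 → miss, frames (3 1 0)
6 → miss, evict 3, frames (1 0 6)
3 → miss, evict 1, frames (0 6 3)
6 → hit
2 → miss, evict 0, frames (6 3 2)
6 → hit
9 → miss, evict 3, frames (6 2 9)
3 → miss, evict 2, frames (6 9 3)
1 → miss, evict 9, frames (6 3 1)
6 → hit
2 → miss, evict 3, frames (6 1 2)
6 → hit
Hits: 4.

4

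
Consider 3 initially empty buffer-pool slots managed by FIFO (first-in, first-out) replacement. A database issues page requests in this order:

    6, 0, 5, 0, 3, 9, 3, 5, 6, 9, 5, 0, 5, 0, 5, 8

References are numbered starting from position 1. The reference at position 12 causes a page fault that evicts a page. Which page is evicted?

9

pos 1: 6: miss, frames [6]
pos 2: 0: miss, frames [6, 0]
pos 3: 5: miss, frames [6, 0, 5]
pos 4: 0: hit
pos 5: 3: miss, evict 6, frames [0, 5, 3]
pos 6: 9: miss, evict 0, frames [5, 3, 9]
pos 7: 3: hit
pos 8: 5: hit
pos 9: 6: miss, evict 5, frames [3, 9, 6]
pos 10: 9: hit
pos 11: 5: miss, evict 3, frames [9, 6, 5]
pos 12: 0: miss, evict 9, frames [6, 5, 0]
At position 12, page 9 is evicted.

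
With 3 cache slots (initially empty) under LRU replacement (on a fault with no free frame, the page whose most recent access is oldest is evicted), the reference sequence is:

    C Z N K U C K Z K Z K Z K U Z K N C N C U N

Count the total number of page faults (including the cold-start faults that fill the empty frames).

C -> fault, frames {C}
Z -> fault, frames {C,Z}
N -> fault, frames {C,Z,N}
K -> fault, evict C, frames {Z,N,K}
U -> fault, evict Z, frames {N,K,U}
C -> fault, evict N, frames {K,U,C}
K -> hit
Z -> fault, evict U, frames {C,K,Z}
K -> hit
Z -> hit
K -> hit
Z -> hit
K -> hit
U -> fault, evict C, frames {Z,K,U}
Z -> hit
K -> hit
N -> fault, evict U, frames {Z,K,N}
C -> fault, evict Z, frames {K,N,C}
N -> hit
C -> hit
U -> fault, evict K, frames {N,C,U}
N -> hit
Page faults: 11.

11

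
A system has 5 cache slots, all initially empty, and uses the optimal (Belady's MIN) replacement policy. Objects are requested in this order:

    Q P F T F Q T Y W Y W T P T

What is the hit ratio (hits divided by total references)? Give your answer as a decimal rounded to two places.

0.57

Q → fault, frames (Q)
P → fault, frames (Q P)
F → fault, frames (Q P F)
T → fault, frames (Q P F T)
F → hit
Q → hit
T → hit
Y → fault, frames (Q P F T Y)
W → fault, evict F, frames (Q P T Y W)
Y → hit
W → hit
T → hit
P → hit
T → hit
Hits: 8 of 14 references → 8/14 = 0.5714.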